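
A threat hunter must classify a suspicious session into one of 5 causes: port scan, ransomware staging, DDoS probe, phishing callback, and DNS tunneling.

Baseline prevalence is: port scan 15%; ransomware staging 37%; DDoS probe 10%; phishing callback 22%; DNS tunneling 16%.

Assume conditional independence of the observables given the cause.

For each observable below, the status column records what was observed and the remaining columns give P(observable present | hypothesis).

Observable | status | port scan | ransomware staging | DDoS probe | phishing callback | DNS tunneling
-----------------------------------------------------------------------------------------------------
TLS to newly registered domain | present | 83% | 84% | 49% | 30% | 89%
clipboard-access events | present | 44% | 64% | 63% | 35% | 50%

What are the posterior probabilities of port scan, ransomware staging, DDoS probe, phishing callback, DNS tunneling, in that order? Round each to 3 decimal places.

0.145, 0.525, 0.081, 0.061, 0.188

Multiply each prior by the joint likelihood of the observable pattern:
  port scan: 0.15 × 0.83 × 0.44 = 0.05478
  ransomware staging: 0.37 × 0.84 × 0.64 = 0.19891
  DDoS probe: 0.10 × 0.49 × 0.63 = 0.03087
  phishing callback: 0.22 × 0.30 × 0.35 = 0.0231
  DNS tunneling: 0.16 × 0.89 × 0.50 = 0.0712
Normalizing constant Z = 0.05478 + 0.19891 + 0.03087 + 0.0231 + 0.0712 = 0.37886.
P(port scan | evidence) = 0.05478 / 0.37886 ≈ 0.145
P(ransomware staging | evidence) = 0.19891 / 0.37886 ≈ 0.525
P(DDoS probe | evidence) = 0.03087 / 0.37886 ≈ 0.081
P(phishing callback | evidence) = 0.0231 / 0.37886 ≈ 0.061
P(DNS tunneling | evidence) = 0.0712 / 0.37886 ≈ 0.188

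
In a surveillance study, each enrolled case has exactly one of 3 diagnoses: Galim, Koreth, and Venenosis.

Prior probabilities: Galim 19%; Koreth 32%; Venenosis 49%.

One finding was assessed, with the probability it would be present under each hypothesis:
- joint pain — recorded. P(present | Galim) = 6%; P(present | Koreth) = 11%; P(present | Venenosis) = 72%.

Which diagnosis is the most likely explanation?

By Bayes' rule, the unnormalized weight for each hypothesis is prior × likelihood:
  Galim: 0.19 × 0.06 = 0.0114
  Koreth: 0.32 × 0.11 = 0.0352
  Venenosis: 0.49 × 0.72 = 0.3528
The unnormalized weights sum to 0.3994.
P(Galim | evidence) ≈ 0.0114 / 0.3994 ≈ 0.029
P(Koreth | evidence) ≈ 0.0352 / 0.3994 ≈ 0.088
P(Venenosis | evidence) ≈ 0.3528 / 0.3994 ≈ 0.883
The largest is 0.883, so Venenosis is most probable.

Venenosis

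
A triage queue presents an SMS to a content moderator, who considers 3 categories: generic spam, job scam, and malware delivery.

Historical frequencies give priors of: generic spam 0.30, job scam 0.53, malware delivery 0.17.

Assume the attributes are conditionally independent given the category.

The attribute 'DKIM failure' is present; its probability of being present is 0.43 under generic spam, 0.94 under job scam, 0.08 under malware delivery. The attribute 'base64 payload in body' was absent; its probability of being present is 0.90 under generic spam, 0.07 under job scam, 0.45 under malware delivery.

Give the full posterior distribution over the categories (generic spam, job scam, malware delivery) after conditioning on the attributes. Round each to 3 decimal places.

By Bayes' rule with conditional independence, the unnormalized weight for each hypothesis is prior × ∏ likelihoods (using 1 − P(present | H) for each absent attribute):
  generic spam: 0.30 × 0.43 × (1 − 0.90) = 0.0129
  job scam: 0.53 × 0.94 × (1 − 0.07) = 0.46333
  malware delivery: 0.17 × 0.08 × (1 − 0.45) = 0.00748
Normalizing constant Z = 0.0129 + 0.46333 + 0.00748 = 0.48371.
P(generic spam | evidence) = 0.0129 / 0.48371 ≈ 0.027
P(job scam | evidence) = 0.46333 / 0.48371 ≈ 0.958
P(malware delivery | evidence) = 0.00748 / 0.48371 ≈ 0.015

0.027, 0.958, 0.015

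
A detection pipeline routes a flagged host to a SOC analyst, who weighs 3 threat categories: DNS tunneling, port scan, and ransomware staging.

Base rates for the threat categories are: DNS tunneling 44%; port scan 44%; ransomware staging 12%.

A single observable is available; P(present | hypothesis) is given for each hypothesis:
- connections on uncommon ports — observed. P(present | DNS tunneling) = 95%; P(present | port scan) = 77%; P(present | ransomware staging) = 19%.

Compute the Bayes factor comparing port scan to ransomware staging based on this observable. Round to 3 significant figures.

The Bayes factor is the ratio of the two likelihoods.
  port scan: 0.77
  ransomware staging: 0.19
Bayes factor = 0.77 / 0.19 ≈ 4.05

4.05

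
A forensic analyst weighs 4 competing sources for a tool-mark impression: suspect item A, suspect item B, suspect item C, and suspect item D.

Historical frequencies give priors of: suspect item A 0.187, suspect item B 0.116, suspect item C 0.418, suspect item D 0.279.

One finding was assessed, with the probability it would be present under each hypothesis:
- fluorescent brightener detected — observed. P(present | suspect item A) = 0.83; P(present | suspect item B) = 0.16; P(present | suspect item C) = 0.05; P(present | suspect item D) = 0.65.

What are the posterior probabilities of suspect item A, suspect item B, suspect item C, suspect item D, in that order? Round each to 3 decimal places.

0.413, 0.049, 0.056, 0.482

By Bayes' rule, the unnormalized weight for each hypothesis is prior × likelihood:
  suspect item A: 0.187 × 0.83 = 0.15521
  suspect item B: 0.116 × 0.16 = 0.01856
  suspect item C: 0.418 × 0.05 = 0.0209
  suspect item D: 0.279 × 0.65 = 0.18135
Normalizing constant Z = 0.15521 + 0.01856 + 0.0209 + 0.18135 = 0.37602.
P(suspect item A | evidence) = 0.15521 / 0.37602 ≈ 0.413
P(suspect item B | evidence) = 0.01856 / 0.37602 ≈ 0.049
P(suspect item C | evidence) = 0.0209 / 0.37602 ≈ 0.056
P(suspect item D | evidence) = 0.18135 / 0.37602 ≈ 0.482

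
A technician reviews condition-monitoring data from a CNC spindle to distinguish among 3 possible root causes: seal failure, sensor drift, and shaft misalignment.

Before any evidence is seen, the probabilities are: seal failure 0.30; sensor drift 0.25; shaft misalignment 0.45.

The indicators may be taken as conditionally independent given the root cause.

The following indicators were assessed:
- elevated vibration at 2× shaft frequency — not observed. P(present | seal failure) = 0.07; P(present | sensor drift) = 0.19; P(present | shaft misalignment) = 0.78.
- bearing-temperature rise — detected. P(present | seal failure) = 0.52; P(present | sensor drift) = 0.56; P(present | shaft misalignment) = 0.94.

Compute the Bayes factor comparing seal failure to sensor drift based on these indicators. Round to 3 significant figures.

The Bayes factor is the ratio of the joint likelihoods of the indicator pattern under the two hypotheses (using 1 − P(present | H) for each absent indicator).
  seal failure: (1 − 0.07) × 0.52 = 0.4836
  sensor drift: (1 − 0.19) × 0.56 = 0.4536
Bayes factor = 0.4836 / 0.4536 ≈ 1.07

1.07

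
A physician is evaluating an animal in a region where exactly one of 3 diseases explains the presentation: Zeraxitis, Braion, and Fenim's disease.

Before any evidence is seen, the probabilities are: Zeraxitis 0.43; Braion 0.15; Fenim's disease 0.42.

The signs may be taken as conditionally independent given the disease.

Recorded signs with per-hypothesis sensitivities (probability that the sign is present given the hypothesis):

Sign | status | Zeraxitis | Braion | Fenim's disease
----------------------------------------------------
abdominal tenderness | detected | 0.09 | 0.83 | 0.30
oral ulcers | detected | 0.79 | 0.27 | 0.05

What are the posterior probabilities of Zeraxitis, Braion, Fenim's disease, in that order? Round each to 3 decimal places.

0.434, 0.477, 0.089

For each hypothesis, the unnormalized posterior weight is prior × product of the sign likelihoods:
  Zeraxitis: 0.43 × 0.09 × 0.79 = 0.030573
  Braion: 0.15 × 0.83 × 0.27 = 0.033615
  Fenim's disease: 0.42 × 0.30 × 0.05 = 0.0063
The unnormalized weights sum to 0.070488.
P(Zeraxitis | evidence) = 0.030573 / 0.070488 ≈ 0.434
P(Braion | evidence) = 0.033615 / 0.070488 ≈ 0.477
P(Fenim's disease | evidence) = 0.0063 / 0.070488 ≈ 0.089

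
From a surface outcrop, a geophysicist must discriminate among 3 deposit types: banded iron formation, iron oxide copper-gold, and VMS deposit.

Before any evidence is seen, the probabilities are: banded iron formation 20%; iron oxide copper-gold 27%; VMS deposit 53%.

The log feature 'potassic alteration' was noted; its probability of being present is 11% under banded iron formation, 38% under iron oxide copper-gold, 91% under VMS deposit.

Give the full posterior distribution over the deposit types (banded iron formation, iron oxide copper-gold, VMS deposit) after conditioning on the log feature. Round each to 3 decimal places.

Multiply each prior by the likelihood of the log feature:
  banded iron formation: 0.20 × 0.11 = 0.022
  iron oxide copper-gold: 0.27 × 0.38 = 0.1026
  VMS deposit: 0.53 × 0.91 = 0.4823
The unnormalized weights sum to 0.6069.
P(banded iron formation | evidence) = 0.022 / 0.6069 ≈ 0.036
P(iron oxide copper-gold | evidence) = 0.1026 / 0.6069 ≈ 0.169
P(VMS deposit | evidence) = 0.4823 / 0.6069 ≈ 0.795

0.036, 0.169, 0.795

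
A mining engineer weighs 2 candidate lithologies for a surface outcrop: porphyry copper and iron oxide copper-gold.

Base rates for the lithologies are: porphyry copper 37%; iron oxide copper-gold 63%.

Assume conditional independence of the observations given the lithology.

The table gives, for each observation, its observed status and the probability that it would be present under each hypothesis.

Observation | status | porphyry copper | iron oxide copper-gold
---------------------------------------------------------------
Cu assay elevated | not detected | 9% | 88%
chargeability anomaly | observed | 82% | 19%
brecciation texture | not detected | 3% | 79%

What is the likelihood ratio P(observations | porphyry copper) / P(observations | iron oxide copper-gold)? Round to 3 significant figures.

Joint likelihood of the evidence pattern under each hypothesis (using 1 − P(present | H) for each absent observation):
  porphyry copper: (1 − 0.09) × 0.82 × (1 − 0.03) = 0.72381
  iron oxide copper-gold: (1 − 0.88) × 0.19 × (1 − 0.79) = 0.004788
Bayes factor = 0.72381 / 0.004788 ≈ 151

151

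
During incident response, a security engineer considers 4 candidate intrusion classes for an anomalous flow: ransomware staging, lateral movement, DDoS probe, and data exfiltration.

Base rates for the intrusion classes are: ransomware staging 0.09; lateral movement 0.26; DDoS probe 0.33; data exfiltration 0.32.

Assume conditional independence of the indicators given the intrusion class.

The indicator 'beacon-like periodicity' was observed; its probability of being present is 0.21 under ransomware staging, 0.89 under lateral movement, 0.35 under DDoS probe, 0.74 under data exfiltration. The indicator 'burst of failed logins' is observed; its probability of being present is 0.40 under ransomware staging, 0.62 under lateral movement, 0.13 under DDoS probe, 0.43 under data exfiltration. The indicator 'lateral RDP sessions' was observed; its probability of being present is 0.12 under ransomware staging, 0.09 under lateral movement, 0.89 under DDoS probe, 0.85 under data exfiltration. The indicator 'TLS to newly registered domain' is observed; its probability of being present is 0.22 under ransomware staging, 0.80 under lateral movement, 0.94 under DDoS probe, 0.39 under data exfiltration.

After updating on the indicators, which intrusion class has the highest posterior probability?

By Bayes' rule with conditional independence, the unnormalized weight for each hypothesis is prior × ∏ likelihoods:
  ransomware staging: 0.09 × 0.21 × 0.40 × 0.12 × 0.22 = 0.00019958
  lateral movement: 0.26 × 0.89 × 0.62 × 0.09 × 0.80 = 0.01033
  DDoS probe: 0.33 × 0.35 × 0.13 × 0.89 × 0.94 = 0.012562
  data exfiltration: 0.32 × 0.74 × 0.43 × 0.85 × 0.39 = 0.033755
Normalizing constant Z = 0.00019958 + 0.01033 + 0.012562 + 0.033755 = 0.056845.
P(ransomware staging | evidence) ≈ 0.00019958 / 0.056845 ≈ 0.004
P(lateral movement | evidence) ≈ 0.01033 / 0.056845 ≈ 0.182
P(DDoS probe | evidence) ≈ 0.012562 / 0.056845 ≈ 0.221
P(data exfiltration | evidence) ≈ 0.033755 / 0.056845 ≈ 0.594
The largest is 0.594, so data exfiltration is most probable.

data exfiltration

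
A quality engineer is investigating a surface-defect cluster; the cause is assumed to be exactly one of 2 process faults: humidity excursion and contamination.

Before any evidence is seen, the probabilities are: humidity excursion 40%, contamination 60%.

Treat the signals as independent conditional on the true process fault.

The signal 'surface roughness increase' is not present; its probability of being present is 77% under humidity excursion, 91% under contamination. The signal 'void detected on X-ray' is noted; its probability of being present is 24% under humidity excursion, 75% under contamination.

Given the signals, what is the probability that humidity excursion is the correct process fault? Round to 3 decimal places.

By Bayes' rule with conditional independence, the unnormalized weight for each hypothesis is prior × ∏ likelihoods (using 1 − P(present | H) for each absent signal):
  humidity excursion: 0.40 × (1 − 0.77) × 0.24 = 0.02208
  contamination: 0.60 × (1 − 0.91) × 0.75 = 0.0405
The unnormalized weights sum to 0.06258.
P(humidity excursion | evidence) = 0.02208 / 0.06258 ≈ 0.353.

0.353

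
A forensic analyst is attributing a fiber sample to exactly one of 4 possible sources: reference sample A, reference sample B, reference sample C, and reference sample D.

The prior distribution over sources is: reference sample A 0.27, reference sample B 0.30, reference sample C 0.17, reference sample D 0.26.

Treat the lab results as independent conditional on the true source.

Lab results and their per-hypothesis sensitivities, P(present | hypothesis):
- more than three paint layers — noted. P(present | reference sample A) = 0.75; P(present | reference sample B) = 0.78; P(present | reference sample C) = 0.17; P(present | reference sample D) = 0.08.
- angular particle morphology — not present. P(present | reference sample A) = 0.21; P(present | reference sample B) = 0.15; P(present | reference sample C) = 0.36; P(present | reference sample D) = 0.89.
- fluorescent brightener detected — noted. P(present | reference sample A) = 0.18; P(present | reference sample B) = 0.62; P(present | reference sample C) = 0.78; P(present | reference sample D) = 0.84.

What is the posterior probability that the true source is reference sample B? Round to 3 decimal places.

0.732

By Bayes' rule with conditional independence, the unnormalized weight for each hypothesis is prior × ∏ likelihoods (using 1 − P(present | H) for each absent lab result):
  reference sample A: 0.27 × 0.75 × (1 − 0.21) × 0.18 = 0.028796
  reference sample B: 0.30 × 0.78 × (1 − 0.15) × 0.62 = 0.12332
  reference sample C: 0.17 × 0.17 × (1 − 0.36) × 0.78 = 0.014427
  reference sample D: 0.26 × 0.08 × (1 − 0.89) × 0.84 = 0.0019219
Normalizing constant Z = 0.028796 + 0.12332 + 0.014427 + 0.0019219 = 0.16846.
P(reference sample B | evidence) = 0.12332 / 0.16846 ≈ 0.732.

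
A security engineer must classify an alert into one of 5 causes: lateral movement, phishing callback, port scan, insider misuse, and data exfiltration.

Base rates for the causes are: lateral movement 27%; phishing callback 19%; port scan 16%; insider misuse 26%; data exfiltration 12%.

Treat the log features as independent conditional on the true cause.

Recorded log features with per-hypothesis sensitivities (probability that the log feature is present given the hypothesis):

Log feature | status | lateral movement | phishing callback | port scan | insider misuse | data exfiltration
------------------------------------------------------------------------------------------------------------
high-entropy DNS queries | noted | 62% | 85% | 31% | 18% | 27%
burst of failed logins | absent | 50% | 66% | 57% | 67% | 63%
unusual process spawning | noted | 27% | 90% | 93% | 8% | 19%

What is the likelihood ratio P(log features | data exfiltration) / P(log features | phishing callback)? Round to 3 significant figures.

The Bayes factor is the ratio of the joint likelihoods of the log feature pattern under the two hypotheses (using 1 − P(present | H) for each absent log feature).
  data exfiltration: 0.27 × (1 − 0.63) × 0.19 = 0.018981
  phishing callback: 0.85 × (1 − 0.66) × 0.90 = 0.2601
Bayes factor = 0.018981 / 0.2601 ≈ 0.0730

0.0730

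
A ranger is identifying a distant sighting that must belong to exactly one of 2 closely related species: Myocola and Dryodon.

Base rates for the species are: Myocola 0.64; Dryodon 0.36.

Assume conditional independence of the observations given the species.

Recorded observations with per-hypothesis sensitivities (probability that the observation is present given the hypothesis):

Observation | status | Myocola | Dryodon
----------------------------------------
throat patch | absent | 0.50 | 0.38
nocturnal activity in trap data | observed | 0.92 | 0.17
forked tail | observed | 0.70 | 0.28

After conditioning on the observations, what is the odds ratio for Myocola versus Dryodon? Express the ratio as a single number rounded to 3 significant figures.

19.4

Posterior odds equal prior odds times the likelihood ratio; only the two competing hypotheses matter (using 1 − P(present | H) for each absent observation).
  Myocola: 0.64 × (1 − 0.50) × 0.92 × 0.70 = 0.20608
  Dryodon: 0.36 × (1 − 0.38) × 0.17 × 0.28 = 0.010624
Odds(Myocola : Dryodon) = 0.20608 / 0.010624 ≈ 19.4.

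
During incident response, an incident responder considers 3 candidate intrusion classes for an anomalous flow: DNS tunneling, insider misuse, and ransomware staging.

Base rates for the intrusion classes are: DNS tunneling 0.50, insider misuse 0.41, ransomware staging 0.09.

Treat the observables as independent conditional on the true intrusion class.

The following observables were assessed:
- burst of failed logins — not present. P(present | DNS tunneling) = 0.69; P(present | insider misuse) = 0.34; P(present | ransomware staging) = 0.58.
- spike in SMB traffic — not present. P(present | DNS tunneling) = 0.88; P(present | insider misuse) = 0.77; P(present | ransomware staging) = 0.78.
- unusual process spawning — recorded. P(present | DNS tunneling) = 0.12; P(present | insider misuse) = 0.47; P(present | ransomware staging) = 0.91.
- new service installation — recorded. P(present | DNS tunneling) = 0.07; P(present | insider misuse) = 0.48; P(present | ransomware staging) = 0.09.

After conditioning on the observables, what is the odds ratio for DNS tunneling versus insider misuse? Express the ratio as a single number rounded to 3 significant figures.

0.0111

The normalizing constant cancels in an odds ratio, so compute prior × likelihood for the two hypotheses only (using 1 − P(present | H) for each absent observable):
  DNS tunneling: 0.50 × (1 − 0.69) × (1 − 0.88) × 0.12 × 0.07 = 0.00015624
  insider misuse: 0.41 × (1 − 0.34) × (1 − 0.77) × 0.47 × 0.48 = 0.014041
Odds(DNS tunneling : insider misuse) = 0.00015624 / 0.014041 ≈ 0.0111.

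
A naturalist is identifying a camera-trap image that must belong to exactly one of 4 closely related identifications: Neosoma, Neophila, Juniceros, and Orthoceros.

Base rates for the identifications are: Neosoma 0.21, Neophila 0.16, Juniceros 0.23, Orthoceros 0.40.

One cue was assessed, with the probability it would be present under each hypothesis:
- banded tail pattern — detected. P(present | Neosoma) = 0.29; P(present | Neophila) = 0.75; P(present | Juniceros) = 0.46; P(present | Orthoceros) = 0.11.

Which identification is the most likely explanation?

Neophila

Multiply each prior by the likelihood of the cue:
  Neosoma: 0.21 × 0.29 = 0.0609
  Neophila: 0.16 × 0.75 = 0.12
  Juniceros: 0.23 × 0.46 = 0.1058
  Orthoceros: 0.40 × 0.11 = 0.044
Normalizing constant Z = 0.0609 + 0.12 + 0.1058 + 0.044 = 0.3307.
P(Neosoma | evidence) ≈ 0.0609 / 0.3307 ≈ 0.184
P(Neophila | evidence) ≈ 0.12 / 0.3307 ≈ 0.363
P(Juniceros | evidence) ≈ 0.1058 / 0.3307 ≈ 0.320
P(Orthoceros | evidence) ≈ 0.044 / 0.3307 ≈ 0.133
The largest is 0.363, so Neophila is most probable.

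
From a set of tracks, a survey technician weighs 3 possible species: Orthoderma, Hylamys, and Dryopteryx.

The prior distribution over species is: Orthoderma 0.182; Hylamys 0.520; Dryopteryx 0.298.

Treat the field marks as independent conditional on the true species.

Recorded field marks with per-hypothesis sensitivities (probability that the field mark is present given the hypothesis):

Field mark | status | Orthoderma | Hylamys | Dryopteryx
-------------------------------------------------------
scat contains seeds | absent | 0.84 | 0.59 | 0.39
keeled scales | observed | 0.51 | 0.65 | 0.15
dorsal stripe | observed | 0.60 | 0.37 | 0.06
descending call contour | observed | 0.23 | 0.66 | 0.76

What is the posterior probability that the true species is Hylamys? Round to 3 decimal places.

By Bayes' rule with conditional independence, the unnormalized weight for each hypothesis is prior × ∏ likelihoods (using 1 − P(present | H) for each absent field mark):
  Orthoderma: 0.182 × (1 − 0.84) × 0.51 × 0.60 × 0.23 = 0.0020495
  Hylamys: 0.520 × (1 − 0.59) × 0.65 × 0.37 × 0.66 = 0.033841
  Dryopteryx: 0.298 × (1 − 0.39) × 0.15 × 0.06 × 0.76 = 0.0012434
The unnormalized weights sum to 0.037134.
P(Hylamys | evidence) = 0.033841 / 0.037134 ≈ 0.911.

0.911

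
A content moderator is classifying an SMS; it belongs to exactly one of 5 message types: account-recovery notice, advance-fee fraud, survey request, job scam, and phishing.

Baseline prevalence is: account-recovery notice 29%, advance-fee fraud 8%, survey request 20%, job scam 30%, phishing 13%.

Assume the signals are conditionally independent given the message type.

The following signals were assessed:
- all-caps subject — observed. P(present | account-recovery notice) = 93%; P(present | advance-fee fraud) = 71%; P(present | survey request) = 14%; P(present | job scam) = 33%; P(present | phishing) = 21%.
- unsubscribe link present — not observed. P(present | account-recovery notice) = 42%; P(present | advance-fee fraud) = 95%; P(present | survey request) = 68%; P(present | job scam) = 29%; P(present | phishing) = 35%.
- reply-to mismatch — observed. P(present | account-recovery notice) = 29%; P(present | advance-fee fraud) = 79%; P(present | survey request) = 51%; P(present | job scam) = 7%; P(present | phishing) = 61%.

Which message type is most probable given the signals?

For each hypothesis, the unnormalized posterior weight is prior × product of the signal likelihoods (using 1 − P(present | H) for each absent signal):
  account-recovery notice: 0.29 × 0.93 × (1 − 0.42) × 0.29 = 0.045364
  advance-fee fraud: 0.08 × 0.71 × (1 − 0.95) × 0.79 = 0.0022436
  survey request: 0.20 × 0.14 × (1 − 0.68) × 0.51 = 0.0045696
  job scam: 0.30 × 0.33 × (1 − 0.29) × 0.07 = 0.0049203
  phishing: 0.13 × 0.21 × (1 − 0.35) × 0.61 = 0.010824
Marginal likelihood of the evidence = 0.067921.
P(account-recovery notice | evidence) ≈ 0.045364 / 0.067921 ≈ 0.668
P(advance-fee fraud | evidence) ≈ 0.0022436 / 0.067921 ≈ 0.033
P(survey request | evidence) ≈ 0.0045696 / 0.067921 ≈ 0.067
P(job scam | evidence) ≈ 0.0049203 / 0.067921 ≈ 0.072
P(phishing | evidence) ≈ 0.010824 / 0.067921 ≈ 0.159
The largest is 0.668, so account-recovery notice is most probable.

account-recovery notice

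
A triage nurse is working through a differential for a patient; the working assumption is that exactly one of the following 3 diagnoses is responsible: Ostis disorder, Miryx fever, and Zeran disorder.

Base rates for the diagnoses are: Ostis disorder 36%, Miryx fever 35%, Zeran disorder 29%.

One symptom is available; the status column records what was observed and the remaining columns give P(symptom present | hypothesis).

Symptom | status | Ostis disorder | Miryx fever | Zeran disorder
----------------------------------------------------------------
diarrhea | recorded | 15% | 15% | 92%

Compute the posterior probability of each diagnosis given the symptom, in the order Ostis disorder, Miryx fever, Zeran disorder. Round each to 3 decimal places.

Multiply each prior by the likelihood of the symptom:
  Ostis disorder: 0.36 × 0.15 = 0.054
  Miryx fever: 0.35 × 0.15 = 0.0525
  Zeran disorder: 0.29 × 0.92 = 0.2668
Normalizing constant Z = 0.054 + 0.0525 + 0.2668 = 0.3733.
P(Ostis disorder | evidence) = 0.054 / 0.3733 ≈ 0.145
P(Miryx fever | evidence) = 0.0525 / 0.3733 ≈ 0.141
P(Zeran disorder | evidence) = 0.2668 / 0.3733 ≈ 0.715

0.145, 0.141, 0.715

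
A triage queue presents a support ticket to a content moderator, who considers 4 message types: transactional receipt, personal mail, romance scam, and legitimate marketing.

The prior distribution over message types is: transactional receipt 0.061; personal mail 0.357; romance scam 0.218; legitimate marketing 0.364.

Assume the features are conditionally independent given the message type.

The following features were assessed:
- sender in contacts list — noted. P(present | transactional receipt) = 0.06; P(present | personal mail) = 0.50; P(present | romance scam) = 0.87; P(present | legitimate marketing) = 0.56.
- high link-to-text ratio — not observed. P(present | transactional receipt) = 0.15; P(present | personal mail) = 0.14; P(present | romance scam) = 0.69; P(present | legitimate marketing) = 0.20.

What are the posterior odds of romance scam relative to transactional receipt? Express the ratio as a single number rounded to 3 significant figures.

18.9

Posterior odds equal prior odds times the likelihood ratio; only the two competing hypotheses matter (using 1 − P(present | H) for each absent feature).
  romance scam: 0.218 × 0.87 × (1 − 0.69) = 0.058795
  transactional receipt: 0.061 × 0.06 × (1 − 0.15) = 0.003111
Posterior odds = 0.058795 / 0.003111 ≈ 18.9.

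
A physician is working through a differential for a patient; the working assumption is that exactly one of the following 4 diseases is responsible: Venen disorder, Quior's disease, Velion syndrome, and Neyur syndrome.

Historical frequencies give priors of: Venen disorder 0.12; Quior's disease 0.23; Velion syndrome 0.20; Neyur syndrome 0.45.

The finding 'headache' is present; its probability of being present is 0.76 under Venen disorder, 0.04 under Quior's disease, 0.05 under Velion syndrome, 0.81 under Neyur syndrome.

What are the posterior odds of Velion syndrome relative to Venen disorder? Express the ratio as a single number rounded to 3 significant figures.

0.110

Posterior odds equal prior odds times the likelihood ratio; only the two competing hypotheses matter.
  Velion syndrome: 0.20 × 0.05 = 0.01
  Venen disorder: 0.12 × 0.76 = 0.0912
Posterior odds = 0.01 / 0.0912 ≈ 0.110.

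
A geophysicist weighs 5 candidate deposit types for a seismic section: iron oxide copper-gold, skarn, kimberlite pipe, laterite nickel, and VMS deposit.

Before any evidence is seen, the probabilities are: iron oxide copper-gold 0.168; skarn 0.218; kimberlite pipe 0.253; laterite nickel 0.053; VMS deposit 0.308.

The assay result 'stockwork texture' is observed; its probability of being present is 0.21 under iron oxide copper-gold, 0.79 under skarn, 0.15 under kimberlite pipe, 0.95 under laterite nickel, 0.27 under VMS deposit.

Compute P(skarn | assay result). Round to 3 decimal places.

Multiply each prior by the likelihood of the assay result:
  iron oxide copper-gold: 0.168 × 0.21 = 0.03528
  skarn: 0.218 × 0.79 = 0.17222
  kimberlite pipe: 0.253 × 0.15 = 0.03795
  laterite nickel: 0.053 × 0.95 = 0.05035
  VMS deposit: 0.308 × 0.27 = 0.08316
Normalizing constant Z = 0.03528 + 0.17222 + 0.03795 + 0.05035 + 0.08316 = 0.37896.
P(skarn | evidence) = 0.17222 / 0.37896 ≈ 0.454.

0.454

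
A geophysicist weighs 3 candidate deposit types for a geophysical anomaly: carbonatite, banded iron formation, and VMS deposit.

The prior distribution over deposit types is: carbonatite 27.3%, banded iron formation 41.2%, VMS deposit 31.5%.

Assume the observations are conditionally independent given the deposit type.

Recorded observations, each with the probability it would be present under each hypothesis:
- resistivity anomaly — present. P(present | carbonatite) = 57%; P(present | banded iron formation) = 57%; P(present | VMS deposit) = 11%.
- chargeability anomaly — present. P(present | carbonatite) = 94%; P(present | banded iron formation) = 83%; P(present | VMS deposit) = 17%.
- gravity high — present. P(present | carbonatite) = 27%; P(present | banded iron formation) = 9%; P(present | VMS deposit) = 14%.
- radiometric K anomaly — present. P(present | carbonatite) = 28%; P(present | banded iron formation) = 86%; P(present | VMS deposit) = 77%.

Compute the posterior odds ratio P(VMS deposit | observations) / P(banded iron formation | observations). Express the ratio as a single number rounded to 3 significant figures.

0.0421

The normalizing constant cancels in an odds ratio, so compute prior × likelihood for the two hypotheses only:
  VMS deposit: 0.315 × 0.11 × 0.17 × 0.14 × 0.77 = 0.000635
  banded iron formation: 0.412 × 0.57 × 0.83 × 0.09 × 0.86 = 0.015087
Odds(VMS deposit : banded iron formation) = 0.000635 / 0.015087 ≈ 0.0421.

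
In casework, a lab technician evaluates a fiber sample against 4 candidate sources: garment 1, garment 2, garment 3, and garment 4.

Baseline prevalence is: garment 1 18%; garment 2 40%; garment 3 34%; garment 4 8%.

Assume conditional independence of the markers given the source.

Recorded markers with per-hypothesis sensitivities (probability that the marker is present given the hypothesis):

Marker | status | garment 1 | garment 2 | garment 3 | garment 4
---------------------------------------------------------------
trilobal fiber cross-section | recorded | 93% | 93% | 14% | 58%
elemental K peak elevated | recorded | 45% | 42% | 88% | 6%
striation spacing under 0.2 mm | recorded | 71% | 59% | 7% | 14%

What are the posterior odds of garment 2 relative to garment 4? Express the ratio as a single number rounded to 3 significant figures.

237

The normalizing constant cancels in an odds ratio, so compute prior × likelihood for the two hypotheses only:
  garment 2: 0.40 × 0.93 × 0.42 × 0.59 = 0.092182
  garment 4: 0.08 × 0.58 × 0.06 × 0.14 = 0.00038976
Odds(garment 2 : garment 4) = 0.092182 / 0.00038976 ≈ 237.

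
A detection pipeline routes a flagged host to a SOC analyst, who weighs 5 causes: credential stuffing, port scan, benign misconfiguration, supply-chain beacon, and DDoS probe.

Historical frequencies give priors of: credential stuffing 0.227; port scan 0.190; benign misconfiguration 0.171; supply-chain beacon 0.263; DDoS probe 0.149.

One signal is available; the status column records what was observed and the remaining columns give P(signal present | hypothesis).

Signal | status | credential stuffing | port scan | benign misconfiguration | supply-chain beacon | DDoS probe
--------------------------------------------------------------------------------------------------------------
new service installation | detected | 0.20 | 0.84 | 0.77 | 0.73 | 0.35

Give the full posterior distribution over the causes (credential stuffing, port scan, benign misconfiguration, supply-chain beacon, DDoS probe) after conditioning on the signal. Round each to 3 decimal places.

For each hypothesis, the unnormalized posterior weight is prior × likelihood:
  credential stuffing: 0.227 × 0.20 = 0.0454
  port scan: 0.190 × 0.84 = 0.1596
  benign misconfiguration: 0.171 × 0.77 = 0.13167
  supply-chain beacon: 0.263 × 0.73 = 0.19199
  DDoS probe: 0.149 × 0.35 = 0.05215
Normalizing constant Z = 0.0454 + 0.1596 + 0.13167 + 0.19199 + 0.05215 = 0.58081.
P(credential stuffing | evidence) = 0.0454 / 0.58081 ≈ 0.078
P(port scan | evidence) = 0.1596 / 0.58081 ≈ 0.275
P(benign misconfiguration | evidence) = 0.13167 / 0.58081 ≈ 0.227
P(supply-chain beacon | evidence) = 0.19199 / 0.58081 ≈ 0.331
P(DDoS probe | evidence) = 0.05215 / 0.58081 ≈ 0.090

0.078, 0.275, 0.227, 0.331, 0.090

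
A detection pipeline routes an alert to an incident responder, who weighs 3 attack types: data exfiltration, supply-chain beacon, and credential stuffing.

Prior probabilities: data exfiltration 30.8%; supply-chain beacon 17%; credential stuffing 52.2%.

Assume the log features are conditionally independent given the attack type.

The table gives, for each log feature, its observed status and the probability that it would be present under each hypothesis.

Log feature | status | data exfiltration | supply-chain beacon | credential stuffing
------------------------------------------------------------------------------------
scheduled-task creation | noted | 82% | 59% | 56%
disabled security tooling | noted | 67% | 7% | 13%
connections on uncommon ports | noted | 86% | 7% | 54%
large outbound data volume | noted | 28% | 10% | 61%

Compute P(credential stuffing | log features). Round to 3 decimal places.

0.235

Multiply each prior by the joint likelihood of the log feature pattern:
  data exfiltration: 0.308 × 0.82 × 0.67 × 0.86 × 0.28 = 0.040747
  supply-chain beacon: 0.170 × 0.59 × 0.07 × 0.07 × 0.10 = 4.9147e-05
  credential stuffing: 0.522 × 0.56 × 0.13 × 0.54 × 0.61 = 0.012518
Marginal likelihood of the evidence = 0.053314.
P(credential stuffing | evidence) = 0.012518 / 0.053314 ≈ 0.235.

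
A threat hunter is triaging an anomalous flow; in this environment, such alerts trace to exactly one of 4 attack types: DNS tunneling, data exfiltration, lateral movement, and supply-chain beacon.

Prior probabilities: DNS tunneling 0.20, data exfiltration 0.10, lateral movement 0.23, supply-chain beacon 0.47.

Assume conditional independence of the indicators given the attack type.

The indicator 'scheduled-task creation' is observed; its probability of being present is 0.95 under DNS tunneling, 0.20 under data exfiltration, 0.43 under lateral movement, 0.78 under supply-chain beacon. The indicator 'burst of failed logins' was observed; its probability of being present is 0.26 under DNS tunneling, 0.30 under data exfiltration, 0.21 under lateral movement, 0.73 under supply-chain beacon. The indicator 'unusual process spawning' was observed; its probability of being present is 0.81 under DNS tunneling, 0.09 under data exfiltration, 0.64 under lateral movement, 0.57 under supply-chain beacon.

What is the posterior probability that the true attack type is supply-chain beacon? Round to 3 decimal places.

0.739

For each hypothesis, the unnormalized posterior weight is prior × product of the indicator likelihoods:
  DNS tunneling: 0.20 × 0.95 × 0.26 × 0.81 = 0.040014
  data exfiltration: 0.10 × 0.20 × 0.30 × 0.09 = 0.00054
  lateral movement: 0.23 × 0.43 × 0.21 × 0.64 = 0.013292
  supply-chain beacon: 0.47 × 0.78 × 0.73 × 0.57 = 0.15254
The unnormalized weights sum to 0.20639.
P(supply-chain beacon | evidence) = 0.15254 / 0.20639 ≈ 0.739.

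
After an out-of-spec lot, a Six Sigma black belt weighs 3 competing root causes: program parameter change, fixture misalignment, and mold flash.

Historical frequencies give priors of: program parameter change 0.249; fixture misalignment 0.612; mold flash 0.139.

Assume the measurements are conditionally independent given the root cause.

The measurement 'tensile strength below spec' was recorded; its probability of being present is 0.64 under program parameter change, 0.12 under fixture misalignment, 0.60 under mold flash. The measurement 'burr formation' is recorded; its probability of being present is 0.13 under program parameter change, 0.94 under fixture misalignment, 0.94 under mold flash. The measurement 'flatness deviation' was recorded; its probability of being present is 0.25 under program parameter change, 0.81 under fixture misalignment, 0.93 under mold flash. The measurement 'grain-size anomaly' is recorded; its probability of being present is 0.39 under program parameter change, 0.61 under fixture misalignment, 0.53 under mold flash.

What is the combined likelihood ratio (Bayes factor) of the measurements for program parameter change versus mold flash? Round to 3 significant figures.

Take the product of per-measurement likelihoods under each hypothesis, then divide.
  program parameter change: 0.64 × 0.13 × 0.25 × 0.39 = 0.008112
  mold flash: 0.60 × 0.94 × 0.93 × 0.53 = 0.278
Bayes factor = 0.008112 / 0.278 ≈ 0.0292

0.0292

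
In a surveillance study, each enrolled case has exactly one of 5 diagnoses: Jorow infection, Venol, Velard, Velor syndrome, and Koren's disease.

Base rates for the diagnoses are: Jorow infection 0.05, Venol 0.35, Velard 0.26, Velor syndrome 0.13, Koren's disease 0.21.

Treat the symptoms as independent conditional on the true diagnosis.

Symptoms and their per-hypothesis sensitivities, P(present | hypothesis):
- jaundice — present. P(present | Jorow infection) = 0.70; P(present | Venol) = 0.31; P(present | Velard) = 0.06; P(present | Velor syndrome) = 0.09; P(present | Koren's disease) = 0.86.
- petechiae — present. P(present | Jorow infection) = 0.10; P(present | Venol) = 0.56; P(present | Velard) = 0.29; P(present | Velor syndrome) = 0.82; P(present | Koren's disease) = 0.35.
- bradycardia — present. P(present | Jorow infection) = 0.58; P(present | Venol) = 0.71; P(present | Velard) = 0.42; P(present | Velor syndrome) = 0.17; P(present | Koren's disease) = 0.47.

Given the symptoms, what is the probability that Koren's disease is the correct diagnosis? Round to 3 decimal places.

0.379

Multiply each prior by the joint likelihood of the symptom pattern:
  Jorow infection: 0.05 × 0.70 × 0.10 × 0.58 = 0.00203
  Venol: 0.35 × 0.31 × 0.56 × 0.71 = 0.04314
  Velard: 0.26 × 0.06 × 0.29 × 0.42 = 0.0019001
  Velor syndrome: 0.13 × 0.09 × 0.82 × 0.17 = 0.001631
  Koren's disease: 0.21 × 0.86 × 0.35 × 0.47 = 0.029709
Marginal likelihood of the evidence = 0.078409.
P(Koren's disease | evidence) = 0.029709 / 0.078409 ≈ 0.379.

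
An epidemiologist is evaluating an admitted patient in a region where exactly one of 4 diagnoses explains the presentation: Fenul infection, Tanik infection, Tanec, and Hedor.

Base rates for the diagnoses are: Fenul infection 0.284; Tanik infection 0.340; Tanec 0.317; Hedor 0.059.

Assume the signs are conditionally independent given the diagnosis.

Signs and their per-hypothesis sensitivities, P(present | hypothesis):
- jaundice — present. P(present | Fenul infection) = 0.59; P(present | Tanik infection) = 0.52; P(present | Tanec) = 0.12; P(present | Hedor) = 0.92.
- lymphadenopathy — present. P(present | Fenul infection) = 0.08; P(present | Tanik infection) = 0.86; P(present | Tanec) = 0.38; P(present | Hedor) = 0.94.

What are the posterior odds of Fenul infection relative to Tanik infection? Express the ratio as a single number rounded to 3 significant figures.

0.0882

Unnormalized posterior weight (prior times the sign likelihoods) for each of the two hypotheses:
  Fenul infection: 0.284 × 0.59 × 0.08 = 0.013405
  Tanik infection: 0.340 × 0.52 × 0.86 = 0.15205
Odds(Fenul infection : Tanik infection) = 0.013405 / 0.15205 ≈ 0.0882.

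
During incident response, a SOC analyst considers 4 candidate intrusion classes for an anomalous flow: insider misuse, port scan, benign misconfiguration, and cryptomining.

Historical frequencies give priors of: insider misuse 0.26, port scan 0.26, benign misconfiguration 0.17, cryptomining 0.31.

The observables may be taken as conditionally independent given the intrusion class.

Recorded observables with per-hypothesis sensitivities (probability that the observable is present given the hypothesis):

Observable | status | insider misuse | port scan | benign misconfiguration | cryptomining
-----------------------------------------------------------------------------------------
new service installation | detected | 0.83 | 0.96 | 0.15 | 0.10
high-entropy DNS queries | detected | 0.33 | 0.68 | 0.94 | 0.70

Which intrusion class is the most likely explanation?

port scan

Multiply each prior by the joint likelihood of the observable pattern:
  insider misuse: 0.26 × 0.83 × 0.33 = 0.071214
  port scan: 0.26 × 0.96 × 0.68 = 0.16973
  benign misconfiguration: 0.17 × 0.15 × 0.94 = 0.02397
  cryptomining: 0.31 × 0.10 × 0.70 = 0.0217
Normalizing constant Z = 0.071214 + 0.16973 + 0.02397 + 0.0217 = 0.28661.
P(insider misuse | evidence) ≈ 0.071214 / 0.28661 ≈ 0.248
P(port scan | evidence) ≈ 0.16973 / 0.28661 ≈ 0.592
P(benign misconfiguration | evidence) ≈ 0.02397 / 0.28661 ≈ 0.084
P(cryptomining | evidence) ≈ 0.0217 / 0.28661 ≈ 0.076
The largest is 0.592, so port scan is most probable.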